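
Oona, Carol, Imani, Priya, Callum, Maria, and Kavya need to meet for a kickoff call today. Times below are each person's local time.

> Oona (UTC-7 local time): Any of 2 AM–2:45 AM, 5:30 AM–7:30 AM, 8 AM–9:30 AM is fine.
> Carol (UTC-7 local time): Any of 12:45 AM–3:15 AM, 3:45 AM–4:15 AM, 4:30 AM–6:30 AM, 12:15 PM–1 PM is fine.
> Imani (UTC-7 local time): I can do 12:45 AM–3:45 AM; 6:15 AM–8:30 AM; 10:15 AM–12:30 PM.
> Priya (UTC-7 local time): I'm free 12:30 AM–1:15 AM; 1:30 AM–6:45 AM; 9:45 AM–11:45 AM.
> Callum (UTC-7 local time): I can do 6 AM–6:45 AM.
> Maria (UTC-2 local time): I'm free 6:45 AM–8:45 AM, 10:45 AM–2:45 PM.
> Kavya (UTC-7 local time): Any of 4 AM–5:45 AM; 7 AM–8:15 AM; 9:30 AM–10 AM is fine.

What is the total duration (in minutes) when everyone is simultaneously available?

Oona in UTC: 09:00-09:45, 12:30-14:30, 15:00-16:30 (add 7h to convert from UTC-7).
Carol in UTC: 07:45-10:15, 10:45-11:15, 11:30-13:30, 19:15-20:00 (add 7h to convert from UTC-7).
Imani in UTC: 07:45-10:45, 13:15-15:30, 17:15-19:30 (add 7h to convert from UTC-7).
Priya in UTC: 07:30-08:15, 08:30-13:45, 16:45-18:45 (add 7h to convert from UTC-7).
Callum in UTC: 13:00-13:45 (add 7h to convert from UTC-7).
Maria in UTC: 08:45-10:45, 12:45-16:45 (add 2h to convert from UTC-2).
Kavya in UTC: 11:00-12:45, 14:00-15:15, 16:30-17:00 (add 7h to convert from UTC-7).
Oona ∩ Carol: 09:00-09:45, 12:30-13:30.
Oona ∩ Carol ∩ Imani: 09:00-09:45, 13:15-13:30.
Oona ∩ Carol ∩ Imani ∩ Priya: 09:00-09:45, 13:15-13:30.
Oona ∩ Carol ∩ Imani ∩ Priya ∩ Callum: 13:15-13:30.
Oona ∩ Carol ∩ Imani ∩ Priya ∩ Callum ∩ Maria: 13:15-13:30.
Oona ∩ Carol ∩ Imani ∩ Priya ∩ Callum ∩ Maria ∩ Kavya: ∅.
There is no time when everyone is free.
There is no common window, so the total is 0 minutes.

0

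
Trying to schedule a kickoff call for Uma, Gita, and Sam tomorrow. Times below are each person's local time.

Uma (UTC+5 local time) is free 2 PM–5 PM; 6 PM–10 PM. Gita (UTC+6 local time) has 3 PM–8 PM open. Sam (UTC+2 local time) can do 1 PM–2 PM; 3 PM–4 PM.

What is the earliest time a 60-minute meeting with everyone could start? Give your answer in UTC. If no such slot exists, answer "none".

Uma in UTC: 09:00-12:00, 13:00-17:00 (subtract 5h to convert from UTC+5).
Gita in UTC: 09:00-14:00 (subtract 6h to convert from UTC+6).
Sam in UTC: 11:00-12:00, 13:00-14:00 (subtract 2h to convert from UTC+2).
Uma ∩ Gita: 09:00-12:00, 13:00-14:00.
Uma ∩ Gita ∩ Sam: 11:00-12:00, 13:00-14:00.
The first common window of at least 60 minutes is 11:00-12:00, so the earliest start is 11:00.

11:00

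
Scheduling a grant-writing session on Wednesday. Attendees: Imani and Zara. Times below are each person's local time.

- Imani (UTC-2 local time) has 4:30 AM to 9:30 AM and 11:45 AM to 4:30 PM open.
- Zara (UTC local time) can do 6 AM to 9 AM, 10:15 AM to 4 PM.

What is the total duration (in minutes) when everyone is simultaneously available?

Imani in UTC: 06:30-11:30, 13:45-18:30 (add 2h to convert from UTC-2).
Zara in UTC: 06:00-09:00, 10:15-16:00.
Imani ∩ Zara: 06:30-09:00, 10:15-11:30, 13:45-16:00.
So the common availability across everyone is 06:30-09:00, 10:15-11:30, 13:45-16:00.
Summing the common windows: 150 + 75 + 135 = 360 minutes.

360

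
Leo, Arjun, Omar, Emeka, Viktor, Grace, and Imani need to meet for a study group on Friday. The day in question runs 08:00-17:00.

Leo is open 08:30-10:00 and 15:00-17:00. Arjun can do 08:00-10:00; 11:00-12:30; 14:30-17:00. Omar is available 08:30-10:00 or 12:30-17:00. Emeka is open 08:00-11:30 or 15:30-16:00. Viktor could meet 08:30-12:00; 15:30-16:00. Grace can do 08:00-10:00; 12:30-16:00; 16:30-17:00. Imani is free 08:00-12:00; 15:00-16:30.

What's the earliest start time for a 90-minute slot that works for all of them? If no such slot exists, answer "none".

Leo ∩ Arjun: 08:30-10:00, 15:00-17:00.
Leo ∩ Arjun ∩ Omar: 08:30-10:00, 15:00-17:00.
Leo ∩ Arjun ∩ Omar ∩ Emeka: 08:30-10:00, 15:30-16:00.
Leo ∩ Arjun ∩ Omar ∩ Emeka ∩ Viktor: 08:30-10:00, 15:30-16:00.
Leo ∩ Arjun ∩ Omar ∩ Emeka ∩ Viktor ∩ Grace: 08:30-10:00, 15:30-16:00.
Leo ∩ Arjun ∩ Omar ∩ Emeka ∩ Viktor ∩ Grace ∩ Imani: 08:30-10:00, 15:30-16:00.
Those are the intersection windows.
The first common window of at least 90 minutes is 08:30-10:00, so the earliest start is 08:30.

08:30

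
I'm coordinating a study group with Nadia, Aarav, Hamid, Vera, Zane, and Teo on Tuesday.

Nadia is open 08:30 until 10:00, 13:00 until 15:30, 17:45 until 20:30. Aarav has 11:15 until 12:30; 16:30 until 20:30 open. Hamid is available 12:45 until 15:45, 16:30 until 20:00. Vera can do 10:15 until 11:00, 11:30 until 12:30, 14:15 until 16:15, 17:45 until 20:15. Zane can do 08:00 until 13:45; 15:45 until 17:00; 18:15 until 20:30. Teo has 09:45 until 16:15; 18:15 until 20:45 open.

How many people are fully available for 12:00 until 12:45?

2

Zane and Teo can make the full 12:00-12:45 slot — that's 2.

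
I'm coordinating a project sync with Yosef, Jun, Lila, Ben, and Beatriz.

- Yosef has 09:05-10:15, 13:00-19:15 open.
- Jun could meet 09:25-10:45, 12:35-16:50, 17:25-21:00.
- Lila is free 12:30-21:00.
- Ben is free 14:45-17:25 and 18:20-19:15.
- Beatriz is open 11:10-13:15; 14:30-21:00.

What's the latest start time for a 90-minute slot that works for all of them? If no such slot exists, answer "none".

Yosef ∩ Jun: 09:25-10:15, 13:00-16:50, 17:25-19:15.
Yosef ∩ Jun ∩ Lila: 13:00-16:50, 17:25-19:15.
Yosef ∩ Jun ∩ Lila ∩ Ben: 14:45-16:50, 18:20-19:15.
Yosef ∩ Jun ∩ Lila ∩ Ben ∩ Beatriz: 14:45-16:50, 18:20-19:15.
The last common window of at least 90 minutes is 14:45-16:50; a 90-minute meeting can start as late as 15:20 and still end by 16:50.

15:20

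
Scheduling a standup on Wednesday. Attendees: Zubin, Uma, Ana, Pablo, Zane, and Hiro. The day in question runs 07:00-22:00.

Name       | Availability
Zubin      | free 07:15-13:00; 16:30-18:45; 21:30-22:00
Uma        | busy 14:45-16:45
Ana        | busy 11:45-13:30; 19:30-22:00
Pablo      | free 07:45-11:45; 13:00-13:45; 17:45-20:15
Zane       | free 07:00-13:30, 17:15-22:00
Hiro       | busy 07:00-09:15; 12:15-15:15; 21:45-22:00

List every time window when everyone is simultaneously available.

Zubin free: 07:15-13:00, 16:30-18:45, 21:30-22:00.
Uma free: 07:00-14:45, 16:45-22:00 (invert busy blocks within the working day).
Ana free: 07:00-11:45, 13:30-19:30 (invert busy blocks within the working day).
Pablo free: 07:45-11:45, 13:00-13:45, 17:45-20:15.
Zane free: 07:00-13:30, 17:15-22:00.
Hiro free: 09:15-12:15, 15:15-21:45 (invert busy blocks within the working day).
Zubin ∩ Uma: 07:15-13:00, 16:45-18:45, 21:30-22:00.
Zubin ∩ Uma ∩ Ana: 07:15-11:45, 16:45-18:45.
Zubin ∩ Uma ∩ Ana ∩ Pablo: 07:45-11:45, 17:45-18:45.
Zubin ∩ Uma ∩ Ana ∩ Pablo ∩ Zane: 07:45-11:45, 17:45-18:45.
Zubin ∩ Uma ∩ Ana ∩ Pablo ∩ Zane ∩ Hiro: 09:15-11:45, 17:45-18:45.
So the common availability across everyone is 09:15-11:45, 17:45-18:45.

09:15-11:45, 17:45-18:45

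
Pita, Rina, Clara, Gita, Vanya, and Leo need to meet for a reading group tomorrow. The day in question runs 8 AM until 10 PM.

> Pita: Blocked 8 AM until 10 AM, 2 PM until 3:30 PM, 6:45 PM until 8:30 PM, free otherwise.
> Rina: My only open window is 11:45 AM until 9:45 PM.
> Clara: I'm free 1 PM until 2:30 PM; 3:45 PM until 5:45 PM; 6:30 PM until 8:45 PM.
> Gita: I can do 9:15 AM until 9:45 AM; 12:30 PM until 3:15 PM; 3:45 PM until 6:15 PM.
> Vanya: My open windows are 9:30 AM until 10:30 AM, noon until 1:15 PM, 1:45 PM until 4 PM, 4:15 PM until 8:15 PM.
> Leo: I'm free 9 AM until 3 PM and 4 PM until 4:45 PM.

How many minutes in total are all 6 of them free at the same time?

Pita free: 10:00-14:00, 15:30-18:45, 20:30-22:00 (invert busy blocks within the working day).
Rina free: 11:45-21:45.
Clara free: 13:00-14:30, 15:45-17:45, 18:30-20:45.
Gita free: 09:15-09:45, 12:30-15:15, 15:45-18:15.
Vanya free: 09:30-10:30, 12:00-13:15, 13:45-16:00, 16:15-20:15.
Leo free: 09:00-15:00, 16:00-16:45.
Pita ∩ Rina: 11:45-14:00, 15:30-18:45, 20:30-21:45.
Pita ∩ Rina ∩ Clara: 13:00-14:00, 15:45-17:45, 18:30-18:45, 20:30-20:45.
Pita ∩ Rina ∩ Clara ∩ Gita: 13:00-14:00, 15:45-17:45.
Pita ∩ Rina ∩ Clara ∩ Gita ∩ Vanya: 13:00-13:15, 13:45-14:00, 15:45-16:00, 16:15-17:45.
Pita ∩ Rina ∩ Clara ∩ Gita ∩ Vanya ∩ Leo: 13:00-13:15, 13:45-14:00, 16:15-16:45.
Those are the intersection windows.
Summing the common windows: 15 + 15 + 30 = 60 minutes.

60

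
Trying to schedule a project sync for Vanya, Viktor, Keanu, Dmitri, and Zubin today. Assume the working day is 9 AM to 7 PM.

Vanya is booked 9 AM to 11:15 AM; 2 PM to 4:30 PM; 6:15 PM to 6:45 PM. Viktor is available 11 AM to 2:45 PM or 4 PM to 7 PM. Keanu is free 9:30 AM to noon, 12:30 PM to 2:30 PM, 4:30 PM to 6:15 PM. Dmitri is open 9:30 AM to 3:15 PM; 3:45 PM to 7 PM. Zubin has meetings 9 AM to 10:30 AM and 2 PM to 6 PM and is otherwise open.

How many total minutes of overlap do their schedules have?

Vanya free: 11:15-14:00, 16:30-18:15, 18:45-19:00 (invert busy blocks within the working day).
Viktor free: 11:00-14:45, 16:00-19:00.
Keanu free: 09:30-12:00, 12:30-14:30, 16:30-18:15.
Dmitri free: 09:30-15:15, 15:45-19:00.
Zubin free: 10:30-14:00, 18:00-19:00 (invert busy blocks within the working day).
Vanya ∩ Viktor: 11:15-14:00, 16:30-18:15, 18:45-19:00.
Vanya ∩ Viktor ∩ Keanu: 11:15-12:00, 12:30-14:00, 16:30-18:15.
Vanya ∩ Viktor ∩ Keanu ∩ Dmitri: 11:15-12:00, 12:30-14:00, 16:30-18:15.
Vanya ∩ Viktor ∩ Keanu ∩ Dmitri ∩ Zubin: 11:15-12:00, 12:30-14:00, 18:00-18:15.
So the common availability across everyone is 11:15-12:00, 12:30-14:00, 18:00-18:15.
Summing the common windows: 45 + 90 + 15 = 150 minutes.

150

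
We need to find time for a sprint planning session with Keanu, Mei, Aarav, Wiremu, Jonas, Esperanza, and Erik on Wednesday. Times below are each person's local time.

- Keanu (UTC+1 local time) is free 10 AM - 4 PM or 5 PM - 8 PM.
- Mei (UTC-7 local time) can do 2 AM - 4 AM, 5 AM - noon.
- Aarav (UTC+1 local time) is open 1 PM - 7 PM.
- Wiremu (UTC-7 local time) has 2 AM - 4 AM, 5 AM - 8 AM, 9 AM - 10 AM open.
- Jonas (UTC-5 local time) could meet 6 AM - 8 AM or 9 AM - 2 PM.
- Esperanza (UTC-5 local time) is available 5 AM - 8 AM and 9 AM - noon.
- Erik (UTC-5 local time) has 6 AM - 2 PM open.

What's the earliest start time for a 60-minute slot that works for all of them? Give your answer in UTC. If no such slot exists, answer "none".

12:00

Keanu in UTC: 09:00-15:00, 16:00-19:00 (subtract 1h to convert from UTC+1).
Mei in UTC: 09:00-11:00, 12:00-19:00 (add 7h to convert from UTC-7).
Aarav in UTC: 12:00-18:00 (subtract 1h to convert from UTC+1).
Wiremu in UTC: 09:00-11:00, 12:00-15:00, 16:00-17:00 (add 7h to convert from UTC-7).
Jonas in UTC: 11:00-13:00, 14:00-19:00 (add 5h to convert from UTC-5).
Esperanza in UTC: 10:00-13:00, 14:00-17:00 (add 5h to convert from UTC-5).
Erik in UTC: 11:00-19:00 (add 5h to convert from UTC-5).
Keanu ∩ Mei: 09:00-11:00, 12:00-15:00, 16:00-19:00.
Keanu ∩ Mei ∩ Aarav: 12:00-15:00, 16:00-18:00.
Keanu ∩ Mei ∩ Aarav ∩ Wiremu: 12:00-15:00, 16:00-17:00.
Keanu ∩ Mei ∩ Aarav ∩ Wiremu ∩ Jonas: 12:00-13:00, 14:00-15:00, 16:00-17:00.
Keanu ∩ Mei ∩ Aarav ∩ Wiremu ∩ Jonas ∩ Esperanza: 12:00-13:00, 14:00-15:00, 16:00-17:00.
Keanu ∩ Mei ∩ Aarav ∩ Wiremu ∩ Jonas ∩ Esperanza ∩ Erik: 12:00-13:00, 14:00-15:00, 16:00-17:00.
The first common window of at least 60 minutes is 12:00-13:00, so the earliest start is 12:00.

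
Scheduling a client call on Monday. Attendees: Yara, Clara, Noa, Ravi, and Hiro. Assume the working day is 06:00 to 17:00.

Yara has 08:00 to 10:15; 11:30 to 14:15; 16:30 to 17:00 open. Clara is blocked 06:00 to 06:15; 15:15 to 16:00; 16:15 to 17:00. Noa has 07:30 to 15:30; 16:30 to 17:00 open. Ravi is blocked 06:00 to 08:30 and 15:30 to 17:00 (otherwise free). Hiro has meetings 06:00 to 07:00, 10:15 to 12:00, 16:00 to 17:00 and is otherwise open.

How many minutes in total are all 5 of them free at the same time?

Yara free: 08:00-10:15, 11:30-14:15, 16:30-17:00.
Clara free: 06:15-15:15, 16:00-16:15 (invert busy blocks within the working day).
Noa free: 07:30-15:30, 16:30-17:00.
Ravi free: 08:30-15:30 (invert busy blocks within the working day).
Hiro free: 07:00-10:15, 12:00-16:00 (invert busy blocks within the working day).
Yara ∩ Clara: 08:00-10:15, 11:30-14:15.
Yara ∩ Clara ∩ Noa: 08:00-10:15, 11:30-14:15.
Yara ∩ Clara ∩ Noa ∩ Ravi: 08:30-10:15, 11:30-14:15.
Yara ∩ Clara ∩ Noa ∩ Ravi ∩ Hiro: 08:30-10:15, 12:00-14:15.
So the common availability across everyone is 08:30-10:15, 12:00-14:15.
Summing the common windows: 105 + 135 = 240 minutes.

240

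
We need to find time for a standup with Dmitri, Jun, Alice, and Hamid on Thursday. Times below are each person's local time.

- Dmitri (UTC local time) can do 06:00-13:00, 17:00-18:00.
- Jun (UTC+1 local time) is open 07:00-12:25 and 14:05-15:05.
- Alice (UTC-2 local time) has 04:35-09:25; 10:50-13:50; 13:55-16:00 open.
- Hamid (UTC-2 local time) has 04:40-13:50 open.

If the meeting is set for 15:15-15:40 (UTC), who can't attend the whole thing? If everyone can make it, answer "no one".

Dmitri in UTC: 06:00-13:00, 17:00-18:00.
Jun in UTC: 06:00-11:25, 13:05-14:05 (subtract 1h to convert from UTC+1).
Alice in UTC: 06:35-11:25, 12:50-15:50, 15:55-18:00 (add 2h to convert from UTC-2).
Hamid in UTC: 06:40-15:50 (add 2h to convert from UTC-2).
Dmitri: not fully free for 15:15-15:40. Jun: not fully free for 15:15-15:40. Alice: free for 15:15-15:40. Hamid: free for 15:15-15:40.

Dmitri, Jun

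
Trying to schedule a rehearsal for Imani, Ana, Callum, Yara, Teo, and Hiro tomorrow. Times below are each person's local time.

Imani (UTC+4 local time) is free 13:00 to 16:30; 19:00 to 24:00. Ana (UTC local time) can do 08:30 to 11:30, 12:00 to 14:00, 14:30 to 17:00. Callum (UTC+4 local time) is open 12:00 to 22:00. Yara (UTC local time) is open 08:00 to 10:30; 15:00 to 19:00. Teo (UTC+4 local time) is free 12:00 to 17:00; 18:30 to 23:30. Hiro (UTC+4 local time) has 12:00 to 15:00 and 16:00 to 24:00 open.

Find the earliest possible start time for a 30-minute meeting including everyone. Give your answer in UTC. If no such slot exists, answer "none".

09:00

Imani in UTC: 09:00-12:30, 15:00-20:00 (subtract 4h to convert from UTC+4).
Ana in UTC: 08:30-11:30, 12:00-14:00, 14:30-17:00.
Callum in UTC: 08:00-18:00 (subtract 4h to convert from UTC+4).
Yara in UTC: 08:00-10:30, 15:00-19:00.
Teo in UTC: 08:00-13:00, 14:30-19:30 (subtract 4h to convert from UTC+4).
Hiro in UTC: 08:00-11:00, 12:00-20:00 (subtract 4h to convert from UTC+4).
Imani ∩ Ana: 09:00-11:30, 12:00-12:30, 15:00-17:00.
Imani ∩ Ana ∩ Callum: 09:00-11:30, 12:00-12:30, 15:00-17:00.
Imani ∩ Ana ∩ Callum ∩ Yara: 09:00-10:30, 15:00-17:00.
Imani ∩ Ana ∩ Callum ∩ Yara ∩ Teo: 09:00-10:30, 15:00-17:00.
Imani ∩ Ana ∩ Callum ∩ Yara ∩ Teo ∩ Hiro: 09:00-10:30, 15:00-17:00.
The first common window of at least 30 minutes is 09:00-10:30, so the earliest start is 09:00.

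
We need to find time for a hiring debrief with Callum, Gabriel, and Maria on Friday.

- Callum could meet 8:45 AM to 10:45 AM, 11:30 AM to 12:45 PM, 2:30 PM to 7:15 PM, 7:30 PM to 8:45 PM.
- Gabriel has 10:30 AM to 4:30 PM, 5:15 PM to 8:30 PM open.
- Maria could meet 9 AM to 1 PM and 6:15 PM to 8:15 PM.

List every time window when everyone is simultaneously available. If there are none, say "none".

Callum ∩ Gabriel: 10:30-10:45, 11:30-12:45, 14:30-16:30, 17:15-19:15, 19:30-20:30.
Callum ∩ Gabriel ∩ Maria: 10:30-10:45, 11:30-12:45, 18:15-19:15, 19:30-20:15.
So the common availability across everyone is 10:30-10:45, 11:30-12:45, 18:15-19:15, 19:30-20:15.

10:30-10:45, 11:30-12:45, 18:15-19:15, 19:30-20:15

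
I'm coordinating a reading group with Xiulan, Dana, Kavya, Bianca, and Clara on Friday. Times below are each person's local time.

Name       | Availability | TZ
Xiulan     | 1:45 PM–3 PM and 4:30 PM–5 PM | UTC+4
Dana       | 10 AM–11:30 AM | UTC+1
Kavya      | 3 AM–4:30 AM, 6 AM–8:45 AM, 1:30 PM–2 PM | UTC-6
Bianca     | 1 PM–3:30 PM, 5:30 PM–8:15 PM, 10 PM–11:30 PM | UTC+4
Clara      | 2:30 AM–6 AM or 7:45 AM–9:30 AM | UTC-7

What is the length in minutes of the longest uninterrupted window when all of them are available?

45

Xiulan in UTC: 09:45-11:00, 12:30-13:00 (subtract 4h to convert from UTC+4).
Dana in UTC: 09:00-10:30 (subtract 1h to convert from UTC+1).
Kavya in UTC: 09:00-10:30, 12:00-14:45, 19:30-20:00 (add 6h to convert from UTC-6).
Bianca in UTC: 09:00-11:30, 13:30-16:15, 18:00-19:30 (subtract 4h to convert from UTC+4).
Clara in UTC: 09:30-13:00, 14:45-16:30 (add 7h to convert from UTC-7).
Xiulan ∩ Dana: 09:45-10:30.
Xiulan ∩ Dana ∩ Kavya: 09:45-10:30.
Xiulan ∩ Dana ∩ Kavya ∩ Bianca: 09:45-10:30.
Xiulan ∩ Dana ∩ Kavya ∩ Bianca ∩ Clara: 09:45-10:30.
The longest is 09:45-10:30 at 45 minutes.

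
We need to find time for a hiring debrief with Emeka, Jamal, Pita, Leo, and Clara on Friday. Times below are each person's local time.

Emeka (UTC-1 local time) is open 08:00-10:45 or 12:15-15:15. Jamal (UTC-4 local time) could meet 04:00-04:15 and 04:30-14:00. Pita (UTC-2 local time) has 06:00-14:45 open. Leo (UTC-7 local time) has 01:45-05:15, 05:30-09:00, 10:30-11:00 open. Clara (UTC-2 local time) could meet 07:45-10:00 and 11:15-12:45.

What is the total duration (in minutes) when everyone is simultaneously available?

Emeka in UTC: 09:00-11:45, 13:15-16:15 (add 1h to convert from UTC-1).
Jamal in UTC: 08:00-08:15, 08:30-18:00 (add 4h to convert from UTC-4).
Pita in UTC: 08:00-16:45 (add 2h to convert from UTC-2).
Leo in UTC: 08:45-12:15, 12:30-16:00, 17:30-18:00 (add 7h to convert from UTC-7).
Clara in UTC: 09:45-12:00, 13:15-14:45 (add 2h to convert from UTC-2).
Emeka ∩ Jamal: 09:00-11:45, 13:15-16:15.
Emeka ∩ Jamal ∩ Pita: 09:00-11:45, 13:15-16:15.
Emeka ∩ Jamal ∩ Pita ∩ Leo: 09:00-11:45, 13:15-16:00.
Emeka ∩ Jamal ∩ Pita ∩ Leo ∩ Clara: 09:45-11:45, 13:15-14:45.
Summing the common windows: 120 + 90 = 210 minutes.

210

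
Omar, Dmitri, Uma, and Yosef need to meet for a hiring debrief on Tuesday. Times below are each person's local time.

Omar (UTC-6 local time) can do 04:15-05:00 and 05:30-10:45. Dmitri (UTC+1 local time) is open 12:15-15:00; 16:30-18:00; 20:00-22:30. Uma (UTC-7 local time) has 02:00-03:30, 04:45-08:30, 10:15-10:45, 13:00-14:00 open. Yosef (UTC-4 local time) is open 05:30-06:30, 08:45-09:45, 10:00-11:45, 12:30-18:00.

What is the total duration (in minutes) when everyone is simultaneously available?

Omar in UTC: 10:15-11:00, 11:30-16:45 (add 6h to convert from UTC-6).
Dmitri in UTC: 11:15-14:00, 15:30-17:00, 19:00-21:30 (subtract 1h to convert from UTC+1).
Uma in UTC: 09:00-10:30, 11:45-15:30, 17:15-17:45, 20:00-21:00 (add 7h to convert from UTC-7).
Yosef in UTC: 09:30-10:30, 12:45-13:45, 14:00-15:45, 16:30-22:00 (add 4h to convert from UTC-4).
Omar ∩ Dmitri: 11:30-14:00, 15:30-16:45.
Omar ∩ Dmitri ∩ Uma: 11:45-14:00.
Omar ∩ Dmitri ∩ Uma ∩ Yosef: 12:45-13:45.
So the common availability across everyone is 12:45-13:45.
That's a single block of 60 minutes.

60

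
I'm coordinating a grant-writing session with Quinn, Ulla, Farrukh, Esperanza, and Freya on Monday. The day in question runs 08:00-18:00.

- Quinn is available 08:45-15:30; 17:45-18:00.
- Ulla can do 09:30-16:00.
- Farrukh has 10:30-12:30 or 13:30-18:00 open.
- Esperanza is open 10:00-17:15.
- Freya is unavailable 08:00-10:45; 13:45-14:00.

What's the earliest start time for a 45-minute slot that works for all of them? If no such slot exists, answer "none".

Quinn free: 08:45-15:30, 17:45-18:00.
Ulla free: 09:30-16:00.
Farrukh free: 10:30-12:30, 13:30-18:00.
Esperanza free: 10:00-17:15.
Freya free: 10:45-13:45, 14:00-18:00 (invert busy blocks within the working day).
Quinn ∩ Ulla: 09:30-15:30.
Quinn ∩ Ulla ∩ Farrukh: 10:30-12:30, 13:30-15:30.
Quinn ∩ Ulla ∩ Farrukh ∩ Esperanza: 10:30-12:30, 13:30-15:30.
Quinn ∩ Ulla ∩ Farrukh ∩ Esperanza ∩ Freya: 10:45-12:30, 13:30-13:45, 14:00-15:30.
The first common window of at least 45 minutes is 10:45-12:30, so the earliest start is 10:45.

10:45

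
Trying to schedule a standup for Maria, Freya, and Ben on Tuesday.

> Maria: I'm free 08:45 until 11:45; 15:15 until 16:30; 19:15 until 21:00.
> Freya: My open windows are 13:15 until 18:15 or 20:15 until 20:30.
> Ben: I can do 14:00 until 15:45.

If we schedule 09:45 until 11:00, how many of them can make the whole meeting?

1

Maria can make the full 09:45-11:00 slot — that's 1.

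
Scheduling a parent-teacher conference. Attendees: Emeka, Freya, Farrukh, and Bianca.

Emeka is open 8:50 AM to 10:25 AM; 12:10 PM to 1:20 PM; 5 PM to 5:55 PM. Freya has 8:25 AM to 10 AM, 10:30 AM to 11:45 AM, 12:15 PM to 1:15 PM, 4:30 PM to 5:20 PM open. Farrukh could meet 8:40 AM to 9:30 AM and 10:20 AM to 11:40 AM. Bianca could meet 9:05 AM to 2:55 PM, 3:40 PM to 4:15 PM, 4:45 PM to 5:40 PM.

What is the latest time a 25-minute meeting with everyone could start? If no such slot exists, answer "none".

09:05

Emeka ∩ Freya: 08:50-10:00, 12:15-13:15, 17:00-17:20.
Emeka ∩ Freya ∩ Farrukh: 08:50-09:30.
Emeka ∩ Freya ∩ Farrukh ∩ Bianca: 09:05-09:30.
So the common availability across everyone is 09:05-09:30.
The last common window of at least 25 minutes is 09:05-09:30; a 25-minute meeting can start as late as 09:05 and still end by 09:30.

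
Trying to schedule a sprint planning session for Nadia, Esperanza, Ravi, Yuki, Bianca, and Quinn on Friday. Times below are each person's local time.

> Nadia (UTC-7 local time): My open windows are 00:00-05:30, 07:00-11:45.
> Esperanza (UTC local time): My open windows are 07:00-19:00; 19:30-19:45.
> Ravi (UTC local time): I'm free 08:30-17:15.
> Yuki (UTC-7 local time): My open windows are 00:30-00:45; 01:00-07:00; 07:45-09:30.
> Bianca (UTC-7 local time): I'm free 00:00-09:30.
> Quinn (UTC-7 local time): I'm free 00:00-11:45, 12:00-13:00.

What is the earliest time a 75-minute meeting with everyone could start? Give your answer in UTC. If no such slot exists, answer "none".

Nadia in UTC: 07:00-12:30, 14:00-18:45 (add 7h to convert from UTC-7).
Esperanza in UTC: 07:00-19:00, 19:30-19:45.
Ravi in UTC: 08:30-17:15.
Yuki in UTC: 07:30-07:45, 08:00-14:00, 14:45-16:30 (add 7h to convert from UTC-7).
Bianca in UTC: 07:00-16:30 (add 7h to convert from UTC-7).
Quinn in UTC: 07:00-18:45, 19:00-20:00 (add 7h to convert from UTC-7).
Nadia ∩ Esperanza: 07:00-12:30, 14:00-18:45.
Nadia ∩ Esperanza ∩ Ravi: 08:30-12:30, 14:00-17:15.
Nadia ∩ Esperanza ∩ Ravi ∩ Yuki: 08:30-12:30, 14:45-16:30.
Nadia ∩ Esperanza ∩ Ravi ∩ Yuki ∩ Bianca: 08:30-12:30, 14:45-16:30.
Nadia ∩ Esperanza ∩ Ravi ∩ Yuki ∩ Bianca ∩ Quinn: 08:30-12:30, 14:45-16:30.
The first common window of at least 75 minutes is 08:30-12:30, so the earliest start is 08:30.

08:30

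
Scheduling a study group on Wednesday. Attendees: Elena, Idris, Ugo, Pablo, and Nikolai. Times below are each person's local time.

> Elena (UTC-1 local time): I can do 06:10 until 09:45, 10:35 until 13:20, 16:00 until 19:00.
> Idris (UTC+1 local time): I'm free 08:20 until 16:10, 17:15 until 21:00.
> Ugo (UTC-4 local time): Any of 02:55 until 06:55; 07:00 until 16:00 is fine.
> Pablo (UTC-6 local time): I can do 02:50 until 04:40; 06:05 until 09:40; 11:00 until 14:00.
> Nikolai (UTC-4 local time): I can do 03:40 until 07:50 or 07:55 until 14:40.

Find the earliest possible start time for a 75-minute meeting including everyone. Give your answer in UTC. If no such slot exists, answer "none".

08:50

Elena in UTC: 07:10-10:45, 11:35-14:20, 17:00-20:00 (add 1h to convert from UTC-1).
Idris in UTC: 07:20-15:10, 16:15-20:00 (subtract 1h to convert from UTC+1).
Ugo in UTC: 06:55-10:55, 11:00-20:00 (add 4h to convert from UTC-4).
Pablo in UTC: 08:50-10:40, 12:05-15:40, 17:00-20:00 (add 6h to convert from UTC-6).
Nikolai in UTC: 07:40-11:50, 11:55-18:40 (add 4h to convert from UTC-4).
Elena ∩ Idris: 07:20-10:45, 11:35-14:20, 17:00-20:00.
Elena ∩ Idris ∩ Ugo: 07:20-10:45, 11:35-14:20, 17:00-20:00.
Elena ∩ Idris ∩ Ugo ∩ Pablo: 08:50-10:40, 12:05-14:20, 17:00-20:00.
Elena ∩ Idris ∩ Ugo ∩ Pablo ∩ Nikolai: 08:50-10:40, 12:05-14:20, 17:00-18:40.
The first common window of at least 75 minutes is 08:50-10:40, so the earliest start is 08:50.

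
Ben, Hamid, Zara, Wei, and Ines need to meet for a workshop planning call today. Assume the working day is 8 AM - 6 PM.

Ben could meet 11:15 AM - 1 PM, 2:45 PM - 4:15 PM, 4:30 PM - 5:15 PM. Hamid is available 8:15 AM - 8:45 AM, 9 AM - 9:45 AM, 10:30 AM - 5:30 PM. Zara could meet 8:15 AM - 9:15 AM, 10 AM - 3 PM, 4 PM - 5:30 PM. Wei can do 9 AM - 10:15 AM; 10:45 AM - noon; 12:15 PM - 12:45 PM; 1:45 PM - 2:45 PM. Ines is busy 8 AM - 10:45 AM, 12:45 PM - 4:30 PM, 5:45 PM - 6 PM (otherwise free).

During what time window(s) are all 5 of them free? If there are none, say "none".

11:15-12:00, 12:15-12:45

Ben free: 11:15-13:00, 14:45-16:15, 16:30-17:15.
Hamid free: 08:15-08:45, 09:00-09:45, 10:30-17:30.
Zara free: 08:15-09:15, 10:00-15:00, 16:00-17:30.
Wei free: 09:00-10:15, 10:45-12:00, 12:15-12:45, 13:45-14:45.
Ines free: 10:45-12:45, 16:30-17:45 (invert busy blocks within the working day).
Ben ∩ Hamid: 11:15-13:00, 14:45-16:15, 16:30-17:15.
Ben ∩ Hamid ∩ Zara: 11:15-13:00, 14:45-15:00, 16:00-16:15, 16:30-17:15.
Ben ∩ Hamid ∩ Zara ∩ Wei: 11:15-12:00, 12:15-12:45.
Ben ∩ Hamid ∩ Zara ∩ Wei ∩ Ines: 11:15-12:00, 12:15-12:45.
Those are the intersection windows.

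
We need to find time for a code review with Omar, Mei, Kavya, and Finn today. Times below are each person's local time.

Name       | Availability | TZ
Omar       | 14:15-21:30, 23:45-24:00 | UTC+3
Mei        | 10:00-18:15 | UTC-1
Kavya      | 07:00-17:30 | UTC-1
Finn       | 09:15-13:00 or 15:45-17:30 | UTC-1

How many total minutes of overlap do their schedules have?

Omar in UTC: 11:15-18:30, 20:45-21:00 (subtract 3h to convert from UTC+3).
Mei in UTC: 11:00-19:15 (add 1h to convert from UTC-1).
Kavya in UTC: 08:00-18:30 (add 1h to convert from UTC-1).
Finn in UTC: 10:15-14:00, 16:45-18:30 (add 1h to convert from UTC-1).
Omar ∩ Mei: 11:15-18:30.
Omar ∩ Mei ∩ Kavya: 11:15-18:30.
Omar ∩ Mei ∩ Kavya ∩ Finn: 11:15-14:00, 16:45-18:30.
Summing the common windows: 165 + 105 = 270 minutes.

270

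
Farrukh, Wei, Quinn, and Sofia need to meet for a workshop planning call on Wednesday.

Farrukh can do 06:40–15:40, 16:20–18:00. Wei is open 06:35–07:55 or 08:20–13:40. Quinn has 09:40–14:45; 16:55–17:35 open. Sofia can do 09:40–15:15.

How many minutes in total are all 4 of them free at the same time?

240

Farrukh ∩ Wei: 06:40-07:55, 08:20-13:40.
Farrukh ∩ Wei ∩ Quinn: 09:40-13:40.
Farrukh ∩ Wei ∩ Quinn ∩ Sofia: 09:40-13:40.
That's a single block of 240 minutes.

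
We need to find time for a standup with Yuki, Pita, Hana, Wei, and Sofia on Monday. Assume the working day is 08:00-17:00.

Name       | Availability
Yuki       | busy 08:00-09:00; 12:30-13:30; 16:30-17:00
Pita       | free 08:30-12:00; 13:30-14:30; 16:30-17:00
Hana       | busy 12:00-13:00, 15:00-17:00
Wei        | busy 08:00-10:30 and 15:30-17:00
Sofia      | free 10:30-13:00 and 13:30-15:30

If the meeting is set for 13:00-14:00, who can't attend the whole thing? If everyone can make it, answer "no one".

Pita, Sofia, Yuki

Yuki free: 09:00-12:30, 13:30-16:30 (invert busy blocks within the working day).
Pita free: 08:30-12:00, 13:30-14:30, 16:30-17:00.
Hana free: 08:00-12:00, 13:00-15:00 (invert busy blocks within the working day).
Wei free: 10:30-15:30 (invert busy blocks within the working day).
Sofia free: 10:30-13:00, 13:30-15:30.
Yuki: not fully free for 13:00-14:00. Pita: not fully free for 13:00-14:00. Hana: free for 13:00-14:00. Wei: free for 13:00-14:00. Sofia: not fully free for 13:00-14:00.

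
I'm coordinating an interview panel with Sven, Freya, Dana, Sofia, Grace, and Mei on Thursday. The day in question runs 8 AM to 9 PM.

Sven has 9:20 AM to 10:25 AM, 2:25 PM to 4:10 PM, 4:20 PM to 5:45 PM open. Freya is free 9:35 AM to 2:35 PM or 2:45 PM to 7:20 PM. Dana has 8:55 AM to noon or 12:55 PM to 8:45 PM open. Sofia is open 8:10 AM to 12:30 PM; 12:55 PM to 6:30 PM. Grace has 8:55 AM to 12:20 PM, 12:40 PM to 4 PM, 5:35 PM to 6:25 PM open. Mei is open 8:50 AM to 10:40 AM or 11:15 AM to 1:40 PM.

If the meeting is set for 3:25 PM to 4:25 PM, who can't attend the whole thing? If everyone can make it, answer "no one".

Grace, Mei, Sven

Sven: not fully free for 15:25-16:25. Freya: free for 15:25-16:25. Dana: free for 15:25-16:25. Sofia: free for 15:25-16:25. Grace: not fully free for 15:25-16:25. Mei: not fully free for 15:25-16:25.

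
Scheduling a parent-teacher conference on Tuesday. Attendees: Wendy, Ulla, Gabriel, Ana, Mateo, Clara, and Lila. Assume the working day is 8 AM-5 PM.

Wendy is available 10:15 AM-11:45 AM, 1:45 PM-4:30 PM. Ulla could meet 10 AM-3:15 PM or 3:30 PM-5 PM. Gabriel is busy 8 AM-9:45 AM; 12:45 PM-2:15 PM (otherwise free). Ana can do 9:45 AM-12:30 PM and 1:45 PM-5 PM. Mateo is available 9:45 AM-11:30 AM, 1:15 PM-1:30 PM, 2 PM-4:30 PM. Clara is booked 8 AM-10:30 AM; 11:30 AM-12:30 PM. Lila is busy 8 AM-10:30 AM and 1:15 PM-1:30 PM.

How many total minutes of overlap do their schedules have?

180

Wendy free: 10:15-11:45, 13:45-16:30.
Ulla free: 10:00-15:15, 15:30-17:00.
Gabriel free: 09:45-12:45, 14:15-17:00 (invert busy blocks within the working day).
Ana free: 09:45-12:30, 13:45-17:00.
Mateo free: 09:45-11:30, 13:15-13:30, 14:00-16:30.
Clara free: 10:30-11:30, 12:30-17:00 (invert busy blocks within the working day).
Lila free: 10:30-13:15, 13:30-17:00 (invert busy blocks within the working day).
Wendy ∩ Ulla: 10:15-11:45, 13:45-15:15, 15:30-16:30.
Wendy ∩ Ulla ∩ Gabriel: 10:15-11:45, 14:15-15:15, 15:30-16:30.
Wendy ∩ Ulla ∩ Gabriel ∩ Ana: 10:15-11:45, 14:15-15:15, 15:30-16:30.
Wendy ∩ Ulla ∩ Gabriel ∩ Ana ∩ Mateo: 10:15-11:30, 14:15-15:15, 15:30-16:30.
Wendy ∩ Ulla ∩ Gabriel ∩ Ana ∩ Mateo ∩ Clara: 10:30-11:30, 14:15-15:15, 15:30-16:30.
Wendy ∩ Ulla ∩ Gabriel ∩ Ana ∩ Mateo ∩ Clara ∩ Lila: 10:30-11:30, 14:15-15:15, 15:30-16:30.
Summing the common windows: 60 + 60 + 60 = 180 minutes.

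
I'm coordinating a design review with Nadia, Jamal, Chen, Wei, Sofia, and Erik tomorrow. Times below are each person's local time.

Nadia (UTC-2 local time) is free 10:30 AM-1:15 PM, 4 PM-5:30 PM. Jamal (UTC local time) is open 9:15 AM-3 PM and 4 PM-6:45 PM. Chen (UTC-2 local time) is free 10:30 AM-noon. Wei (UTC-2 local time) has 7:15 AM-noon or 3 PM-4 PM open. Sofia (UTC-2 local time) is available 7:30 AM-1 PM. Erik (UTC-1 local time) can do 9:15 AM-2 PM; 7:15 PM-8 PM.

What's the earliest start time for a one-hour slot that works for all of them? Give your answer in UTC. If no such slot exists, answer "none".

12:30

Nadia in UTC: 12:30-15:15, 18:00-19:30 (add 2h to convert from UTC-2).
Jamal in UTC: 09:15-15:00, 16:00-18:45.
Chen in UTC: 12:30-14:00 (add 2h to convert from UTC-2).
Wei in UTC: 09:15-14:00, 17:00-18:00 (add 2h to convert from UTC-2).
Sofia in UTC: 09:30-15:00 (add 2h to convert from UTC-2).
Erik in UTC: 10:15-15:00, 20:15-21:00 (add 1h to convert from UTC-1).
Nadia ∩ Jamal: 12:30-15:00, 18:00-18:45.
Nadia ∩ Jamal ∩ Chen: 12:30-14:00.
Nadia ∩ Jamal ∩ Chen ∩ Wei: 12:30-14:00.
Nadia ∩ Jamal ∩ Chen ∩ Wei ∩ Sofia: 12:30-14:00.
Nadia ∩ Jamal ∩ Chen ∩ Wei ∩ Sofia ∩ Erik: 12:30-14:00.
The first common window of at least 60 minutes is 12:30-14:00, so the earliest start is 12:30.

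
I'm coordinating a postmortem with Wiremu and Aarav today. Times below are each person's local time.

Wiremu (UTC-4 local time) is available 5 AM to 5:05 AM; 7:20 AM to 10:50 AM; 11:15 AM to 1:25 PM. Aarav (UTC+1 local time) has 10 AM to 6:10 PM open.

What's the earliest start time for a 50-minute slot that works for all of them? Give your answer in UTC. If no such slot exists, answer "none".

Wiremu in UTC: 09:00-09:05, 11:20-14:50, 15:15-17:25 (add 4h to convert from UTC-4).
Aarav in UTC: 09:00-17:10 (subtract 1h to convert from UTC+1).
Wiremu ∩ Aarav: 09:00-09:05, 11:20-14:50, 15:15-17:10.
The first common window of at least 50 minutes is 11:20-14:50, so the earliest start is 11:20.

11:20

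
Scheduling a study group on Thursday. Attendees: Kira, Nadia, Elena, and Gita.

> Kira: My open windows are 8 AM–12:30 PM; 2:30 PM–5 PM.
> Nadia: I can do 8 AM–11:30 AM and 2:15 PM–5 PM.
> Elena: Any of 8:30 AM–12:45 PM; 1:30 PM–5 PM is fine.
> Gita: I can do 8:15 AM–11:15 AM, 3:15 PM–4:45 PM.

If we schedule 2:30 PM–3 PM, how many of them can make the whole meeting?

Kira, Nadia, and Elena can make the full 14:30-15:00 slot — that's 3.

3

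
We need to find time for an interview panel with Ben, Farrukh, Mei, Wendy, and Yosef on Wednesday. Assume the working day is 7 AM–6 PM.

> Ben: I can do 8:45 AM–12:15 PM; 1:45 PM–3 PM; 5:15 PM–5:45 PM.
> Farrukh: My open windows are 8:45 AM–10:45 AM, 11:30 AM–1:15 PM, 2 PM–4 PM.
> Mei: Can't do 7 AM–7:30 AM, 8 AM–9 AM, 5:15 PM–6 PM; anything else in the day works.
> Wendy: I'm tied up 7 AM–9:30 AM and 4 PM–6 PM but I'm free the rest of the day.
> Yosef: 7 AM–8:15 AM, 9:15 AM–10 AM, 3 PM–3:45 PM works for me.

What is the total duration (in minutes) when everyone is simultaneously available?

Ben free: 08:45-12:15, 13:45-15:00, 17:15-17:45.
Farrukh free: 08:45-10:45, 11:30-13:15, 14:00-16:00.
Mei free: 07:30-08:00, 09:00-17:15 (invert busy blocks within the working day).
Wendy free: 09:30-16:00 (invert busy blocks within the working day).
Yosef free: 07:00-08:15, 09:15-10:00, 15:00-15:45.
Ben ∩ Farrukh: 08:45-10:45, 11:30-12:15, 14:00-15:00.
Ben ∩ Farrukh ∩ Mei: 09:00-10:45, 11:30-12:15, 14:00-15:00.
Ben ∩ Farrukh ∩ Mei ∩ Wendy: 09:30-10:45, 11:30-12:15, 14:00-15:00.
Ben ∩ Farrukh ∩ Mei ∩ Wendy ∩ Yosef: 09:30-10:00.
That's a single block of 30 minutes.

30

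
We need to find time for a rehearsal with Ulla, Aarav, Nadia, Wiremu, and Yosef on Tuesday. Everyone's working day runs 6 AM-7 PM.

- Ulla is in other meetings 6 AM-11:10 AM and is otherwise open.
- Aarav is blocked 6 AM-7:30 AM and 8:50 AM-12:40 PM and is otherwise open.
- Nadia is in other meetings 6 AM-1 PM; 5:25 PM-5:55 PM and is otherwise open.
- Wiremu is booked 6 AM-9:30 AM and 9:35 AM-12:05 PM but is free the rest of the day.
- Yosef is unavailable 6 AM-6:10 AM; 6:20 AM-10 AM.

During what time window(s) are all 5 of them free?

Ulla free: 11:10-19:00 (invert busy blocks within the working day).
Aarav free: 07:30-08:50, 12:40-19:00 (invert busy blocks within the working day).
Nadia free: 13:00-17:25, 17:55-19:00 (invert busy blocks within the working day).
Wiremu free: 09:30-09:35, 12:05-19:00 (invert busy blocks within the working day).
Yosef free: 06:10-06:20, 10:00-19:00 (invert busy blocks within the working day).
Ulla ∩ Aarav: 12:40-19:00.
Ulla ∩ Aarav ∩ Nadia: 13:00-17:25, 17:55-19:00.
Ulla ∩ Aarav ∩ Nadia ∩ Wiremu: 13:00-17:25, 17:55-19:00.
Ulla ∩ Aarav ∩ Nadia ∩ Wiremu ∩ Yosef: 13:00-17:25, 17:55-19:00.

13:00-17:25, 17:55-19:00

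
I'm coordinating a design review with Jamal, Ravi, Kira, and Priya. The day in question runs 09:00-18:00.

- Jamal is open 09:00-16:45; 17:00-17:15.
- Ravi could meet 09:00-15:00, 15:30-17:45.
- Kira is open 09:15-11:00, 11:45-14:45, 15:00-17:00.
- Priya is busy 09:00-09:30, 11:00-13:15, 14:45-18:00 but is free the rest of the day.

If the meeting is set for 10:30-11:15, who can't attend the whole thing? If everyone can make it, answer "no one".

Kira, Priya

Jamal free: 09:00-16:45, 17:00-17:15.
Ravi free: 09:00-15:00, 15:30-17:45.
Kira free: 09:15-11:00, 11:45-14:45, 15:00-17:00.
Priya free: 09:30-11:00, 13:15-14:45 (invert busy blocks within the working day).
Jamal: free for 10:30-11:15. Ravi: free for 10:30-11:15. Kira: not fully free for 10:30-11:15. Priya: not fully free for 10:30-11:15.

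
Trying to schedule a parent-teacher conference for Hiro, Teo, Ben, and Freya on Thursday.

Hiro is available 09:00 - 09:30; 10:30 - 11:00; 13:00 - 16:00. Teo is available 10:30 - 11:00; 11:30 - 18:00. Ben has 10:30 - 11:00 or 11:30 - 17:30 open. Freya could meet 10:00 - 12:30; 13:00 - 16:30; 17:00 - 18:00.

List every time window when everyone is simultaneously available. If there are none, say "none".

Hiro ∩ Teo: 10:30-11:00, 13:00-16:00.
Hiro ∩ Teo ∩ Ben: 10:30-11:00, 13:00-16:00.
Hiro ∩ Teo ∩ Ben ∩ Freya: 10:30-11:00, 13:00-16:00.

10:30-11:00, 13:00-16:00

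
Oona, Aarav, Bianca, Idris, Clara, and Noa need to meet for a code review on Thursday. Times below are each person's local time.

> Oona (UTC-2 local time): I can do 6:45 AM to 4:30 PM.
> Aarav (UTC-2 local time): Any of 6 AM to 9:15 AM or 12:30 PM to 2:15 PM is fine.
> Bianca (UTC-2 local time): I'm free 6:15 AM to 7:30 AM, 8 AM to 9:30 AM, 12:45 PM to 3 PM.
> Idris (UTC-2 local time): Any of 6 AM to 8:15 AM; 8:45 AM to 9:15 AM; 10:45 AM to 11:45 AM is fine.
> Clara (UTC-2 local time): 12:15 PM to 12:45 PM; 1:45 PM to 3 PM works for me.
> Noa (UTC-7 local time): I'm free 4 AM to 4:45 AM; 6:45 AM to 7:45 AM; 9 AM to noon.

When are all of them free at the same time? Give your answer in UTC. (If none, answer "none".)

none

Oona in UTC: 08:45-18:30 (add 2h to convert from UTC-2).
Aarav in UTC: 08:00-11:15, 14:30-16:15 (add 2h to convert from UTC-2).
Bianca in UTC: 08:15-09:30, 10:00-11:30, 14:45-17:00 (add 2h to convert from UTC-2).
Idris in UTC: 08:00-10:15, 10:45-11:15, 12:45-13:45 (add 2h to convert from UTC-2).
Clara in UTC: 14:15-14:45, 15:45-17:00 (add 2h to convert from UTC-2).
Noa in UTC: 11:00-11:45, 13:45-14:45, 16:00-19:00 (add 7h to convert from UTC-7).
Oona ∩ Aarav: 08:45-11:15, 14:30-16:15.
Oona ∩ Aarav ∩ Bianca: 08:45-09:30, 10:00-11:15, 14:45-16:15.
Oona ∩ Aarav ∩ Bianca ∩ Idris: 08:45-09:30, 10:00-10:15, 10:45-11:15.
Oona ∩ Aarav ∩ Bianca ∩ Idris ∩ Clara: ∅.
Oona ∩ Aarav ∩ Bianca ∩ Idris ∩ Clara ∩ Noa: ∅.
There is no time when everyone is free.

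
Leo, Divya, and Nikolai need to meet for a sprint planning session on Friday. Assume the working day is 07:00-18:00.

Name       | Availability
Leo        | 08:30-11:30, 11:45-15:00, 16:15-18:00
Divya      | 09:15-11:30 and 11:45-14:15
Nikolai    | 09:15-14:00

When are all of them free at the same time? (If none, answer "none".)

09:15-11:30, 11:45-14:00

Leo ∩ Divya: 09:15-11:30, 11:45-14:15.
Leo ∩ Divya ∩ Nikolai: 09:15-11:30, 11:45-14:00.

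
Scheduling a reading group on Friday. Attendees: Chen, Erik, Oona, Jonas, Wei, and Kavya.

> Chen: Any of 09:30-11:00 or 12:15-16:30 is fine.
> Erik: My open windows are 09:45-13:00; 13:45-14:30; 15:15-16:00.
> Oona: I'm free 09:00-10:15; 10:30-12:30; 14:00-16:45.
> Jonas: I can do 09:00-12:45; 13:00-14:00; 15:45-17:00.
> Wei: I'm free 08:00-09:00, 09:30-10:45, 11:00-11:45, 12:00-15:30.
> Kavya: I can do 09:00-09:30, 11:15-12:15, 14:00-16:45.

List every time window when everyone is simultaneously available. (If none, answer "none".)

none

Chen ∩ Erik: 09:45-11:00, 12:15-13:00, 13:45-14:30, 15:15-16:00.
Chen ∩ Erik ∩ Oona: 09:45-10:15, 10:30-11:00, 12:15-12:30, 14:00-14:30, 15:15-16:00.
Chen ∩ Erik ∩ Oona ∩ Jonas: 09:45-10:15, 10:30-11:00, 12:15-12:30, 15:45-16:00.
Chen ∩ Erik ∩ Oona ∩ Jonas ∩ Wei: 09:45-10:15, 10:30-10:45, 12:15-12:30.
Chen ∩ Erik ∩ Oona ∩ Jonas ∩ Wei ∩ Kavya: ∅.
There is no time when everyone is free.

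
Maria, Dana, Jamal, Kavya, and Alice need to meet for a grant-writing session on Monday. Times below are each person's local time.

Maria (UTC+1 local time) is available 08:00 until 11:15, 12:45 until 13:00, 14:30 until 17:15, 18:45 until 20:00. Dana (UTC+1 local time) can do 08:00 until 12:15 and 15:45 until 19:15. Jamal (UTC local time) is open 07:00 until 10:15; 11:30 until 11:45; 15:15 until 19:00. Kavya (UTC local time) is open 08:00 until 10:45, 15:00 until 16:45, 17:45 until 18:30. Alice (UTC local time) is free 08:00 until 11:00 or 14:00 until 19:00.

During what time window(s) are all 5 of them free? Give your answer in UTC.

Maria in UTC: 07:00-10:15, 11:45-12:00, 13:30-16:15, 17:45-19:00 (subtract 1h to convert from UTC+1).
Dana in UTC: 07:00-11:15, 14:45-18:15 (subtract 1h to convert from UTC+1).
Jamal in UTC: 07:00-10:15, 11:30-11:45, 15:15-19:00.
Kavya in UTC: 08:00-10:45, 15:00-16:45, 17:45-18:30.
Alice in UTC: 08:00-11:00, 14:00-19:00.
Maria ∩ Dana: 07:00-10:15, 14:45-16:15, 17:45-18:15.
Maria ∩ Dana ∩ Jamal: 07:00-10:15, 15:15-16:15, 17:45-18:15.
Maria ∩ Dana ∩ Jamal ∩ Kavya: 08:00-10:15, 15:15-16:15, 17:45-18:15.
Maria ∩ Dana ∩ Jamal ∩ Kavya ∩ Alice: 08:00-10:15, 15:15-16:15, 17:45-18:15.

08:00-10:15, 15:15-16:15, 17:45-18:15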